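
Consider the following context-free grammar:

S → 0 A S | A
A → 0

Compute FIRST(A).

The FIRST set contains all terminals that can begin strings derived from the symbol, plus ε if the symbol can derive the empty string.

We compute FIRST(A) using the standard algorithm.
FIRST(A) = {0}
FIRST(S) = {0}
Therefore, FIRST(A) = {0}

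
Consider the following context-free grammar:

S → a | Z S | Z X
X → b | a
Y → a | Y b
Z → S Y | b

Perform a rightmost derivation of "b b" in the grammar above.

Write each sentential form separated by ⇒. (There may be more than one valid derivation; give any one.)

S ⇒ Z X ⇒ Z b ⇒ b b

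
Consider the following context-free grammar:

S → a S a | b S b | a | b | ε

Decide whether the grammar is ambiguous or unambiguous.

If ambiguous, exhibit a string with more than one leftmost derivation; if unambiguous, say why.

Unambiguous - every string in the language has a unique leftmost derivation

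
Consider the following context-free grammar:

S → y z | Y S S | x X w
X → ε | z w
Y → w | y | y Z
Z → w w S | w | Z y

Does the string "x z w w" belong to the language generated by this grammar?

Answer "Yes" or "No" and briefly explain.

Yes - a valid derivation exists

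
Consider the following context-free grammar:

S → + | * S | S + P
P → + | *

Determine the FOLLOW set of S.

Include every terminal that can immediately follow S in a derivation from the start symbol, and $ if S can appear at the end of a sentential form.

We compute FOLLOW(S) using the standard algorithm.
FOLLOW(S) starts with {$}.
FIRST(P) = {*, +}
FIRST(S) = {*, +}
FOLLOW(P) = {$, +}
FOLLOW(S) = {$, +}
Therefore, FOLLOW(S) = {$, +}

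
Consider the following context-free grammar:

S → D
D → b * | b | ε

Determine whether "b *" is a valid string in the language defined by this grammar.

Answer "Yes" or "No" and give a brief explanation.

Yes - a valid derivation exists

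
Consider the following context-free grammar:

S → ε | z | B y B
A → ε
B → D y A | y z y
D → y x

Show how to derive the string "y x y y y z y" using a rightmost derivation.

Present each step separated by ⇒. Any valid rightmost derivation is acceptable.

S ⇒ B y B ⇒ B y y z y ⇒ D y A y y z y ⇒ D y y y z y ⇒ y x y y y z y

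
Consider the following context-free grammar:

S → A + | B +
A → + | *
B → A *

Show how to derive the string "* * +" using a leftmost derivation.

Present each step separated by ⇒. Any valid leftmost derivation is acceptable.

S ⇒ B + ⇒ A * + ⇒ * * +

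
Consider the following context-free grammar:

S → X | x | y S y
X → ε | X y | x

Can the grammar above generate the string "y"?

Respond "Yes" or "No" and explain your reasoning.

Yes - a valid derivation exists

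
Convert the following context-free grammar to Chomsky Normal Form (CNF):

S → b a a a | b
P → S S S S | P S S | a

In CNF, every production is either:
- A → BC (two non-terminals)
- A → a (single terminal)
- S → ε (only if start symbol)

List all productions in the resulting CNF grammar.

TB → b; TA → a; S → b; P → a; S → TB X0; X0 → TA X1; X1 → TA TA; P → S X2; X2 → S X3; X3 → S S; P → P X4; X4 → S S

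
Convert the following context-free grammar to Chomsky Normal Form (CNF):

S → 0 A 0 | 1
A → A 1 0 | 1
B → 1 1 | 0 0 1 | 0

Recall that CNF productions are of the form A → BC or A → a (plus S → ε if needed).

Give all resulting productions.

T0 → 0; S → 1; T1 → 1; A → 1; B → 0; S → T0 X0; X0 → A T0; A → A X1; X1 → T1 T0; B → T1 T1; B → T0 X2; X2 → T0 T1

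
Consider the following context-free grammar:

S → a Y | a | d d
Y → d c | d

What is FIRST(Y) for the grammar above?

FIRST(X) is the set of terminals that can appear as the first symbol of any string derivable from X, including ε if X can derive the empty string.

We compute FIRST(Y) using the standard algorithm.
FIRST(S) = {a, d}
FIRST(Y) = {d}
Therefore, FIRST(Y) = {d}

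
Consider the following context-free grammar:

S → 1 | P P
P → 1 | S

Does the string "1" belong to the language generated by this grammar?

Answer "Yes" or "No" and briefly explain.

Yes - a valid derivation exists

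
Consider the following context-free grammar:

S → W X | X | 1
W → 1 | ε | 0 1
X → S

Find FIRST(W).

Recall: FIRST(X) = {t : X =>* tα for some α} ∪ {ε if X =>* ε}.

We compute FIRST(W) using the standard algorithm.
FIRST(S) = {0, 1}
FIRST(W) = {0, 1, ε}
FIRST(X) = {0, 1}
Therefore, FIRST(W) = {0, 1, ε}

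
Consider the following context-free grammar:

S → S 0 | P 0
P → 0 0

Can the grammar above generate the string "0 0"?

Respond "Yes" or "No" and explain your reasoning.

No - no valid derivation exists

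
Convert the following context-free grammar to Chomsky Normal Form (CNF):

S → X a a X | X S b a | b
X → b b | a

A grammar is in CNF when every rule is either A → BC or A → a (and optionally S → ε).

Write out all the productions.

TA → a; TB → b; S → b; X → a; S → X X0; X0 → TA X1; X1 → TA X; S → X X2; X2 → S X3; X3 → TB TA; X → TB TB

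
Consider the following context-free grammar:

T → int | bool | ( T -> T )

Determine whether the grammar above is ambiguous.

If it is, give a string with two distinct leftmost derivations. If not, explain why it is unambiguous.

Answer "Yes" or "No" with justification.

No - the grammar is unambiguous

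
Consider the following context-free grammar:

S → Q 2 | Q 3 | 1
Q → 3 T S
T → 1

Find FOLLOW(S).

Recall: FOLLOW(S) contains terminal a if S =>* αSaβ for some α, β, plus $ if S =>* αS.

We compute FOLLOW(S) using the standard algorithm.
FOLLOW(S) starts with {$}.
FIRST(Q) = {3}
FIRST(S) = {1, 3}
FIRST(T) = {1}
FOLLOW(Q) = {2, 3}
FOLLOW(S) = {$, 2, 3}
FOLLOW(T) = {1, 3}
Therefore, FOLLOW(S) = {$, 2, 3}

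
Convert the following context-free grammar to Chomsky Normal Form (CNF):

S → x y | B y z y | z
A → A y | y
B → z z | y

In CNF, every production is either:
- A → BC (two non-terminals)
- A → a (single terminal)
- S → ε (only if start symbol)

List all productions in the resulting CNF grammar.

TX → x; TY → y; TZ → z; S → z; A → y; B → y; S → TX TY; S → B X0; X0 → TY X1; X1 → TZ TY; A → A TY; B → TZ TZ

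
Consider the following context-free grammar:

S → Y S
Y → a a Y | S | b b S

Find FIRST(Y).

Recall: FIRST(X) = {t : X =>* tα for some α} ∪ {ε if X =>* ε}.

We compute FIRST(Y) using the standard algorithm.
FIRST(S) = {a, b}
FIRST(Y) = {a, b}
Therefore, FIRST(Y) = {a, b}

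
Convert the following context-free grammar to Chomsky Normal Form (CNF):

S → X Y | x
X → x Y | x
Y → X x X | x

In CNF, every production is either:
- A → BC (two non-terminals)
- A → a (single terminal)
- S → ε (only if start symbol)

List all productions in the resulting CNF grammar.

S → x; TX → x; X → x; Y → x; S → X Y; X → TX Y; Y → X X0; X0 → TX X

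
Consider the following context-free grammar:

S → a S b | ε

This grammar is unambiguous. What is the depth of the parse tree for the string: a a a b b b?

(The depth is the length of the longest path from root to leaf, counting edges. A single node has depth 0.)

4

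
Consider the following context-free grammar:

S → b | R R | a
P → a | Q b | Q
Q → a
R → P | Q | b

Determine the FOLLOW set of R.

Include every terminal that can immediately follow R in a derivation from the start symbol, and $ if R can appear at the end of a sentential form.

We compute FOLLOW(R) using the standard algorithm.
FOLLOW(S) starts with {$}.
FIRST(P) = {a}
FIRST(Q) = {a}
FIRST(R) = {a, b}
FIRST(S) = {a, b}
FOLLOW(P) = {$, a, b}
FOLLOW(Q) = {$, a, b}
FOLLOW(R) = {$, a, b}
FOLLOW(S) = {$}
Therefore, FOLLOW(R) = {$, a, b}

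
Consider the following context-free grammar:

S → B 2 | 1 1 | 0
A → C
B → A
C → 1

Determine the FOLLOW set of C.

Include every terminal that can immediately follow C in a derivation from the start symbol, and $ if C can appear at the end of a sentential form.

We compute FOLLOW(C) using the standard algorithm.
FOLLOW(S) starts with {$}.
FIRST(A) = {1}
FIRST(B) = {1}
FIRST(C) = {1}
FIRST(S) = {0, 1}
FOLLOW(A) = {2}
FOLLOW(B) = {2}
FOLLOW(C) = {2}
FOLLOW(S) = {$}
Therefore, FOLLOW(C) = {2}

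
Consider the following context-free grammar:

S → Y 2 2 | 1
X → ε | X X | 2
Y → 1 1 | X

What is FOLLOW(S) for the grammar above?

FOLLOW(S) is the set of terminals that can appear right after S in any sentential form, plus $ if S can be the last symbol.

We compute FOLLOW(S) using the standard algorithm.
FOLLOW(S) starts with {$}.
FIRST(S) = {1, 2}
FIRST(X) = {2, ε}
FIRST(Y) = {1, 2, ε}
FOLLOW(S) = {$}
FOLLOW(X) = {2}
FOLLOW(Y) = {2}
Therefore, FOLLOW(S) = {$}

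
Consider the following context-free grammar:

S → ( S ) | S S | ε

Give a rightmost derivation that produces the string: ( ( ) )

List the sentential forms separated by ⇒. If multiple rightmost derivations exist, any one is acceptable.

S ⇒ ( S ) ⇒ ( ( S ) ) ⇒ ( ( ) )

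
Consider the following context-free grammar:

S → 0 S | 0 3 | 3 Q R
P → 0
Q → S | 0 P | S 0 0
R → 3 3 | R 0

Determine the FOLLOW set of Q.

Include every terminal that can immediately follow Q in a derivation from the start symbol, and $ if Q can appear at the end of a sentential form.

We compute FOLLOW(Q) using the standard algorithm.
FOLLOW(S) starts with {$}.
FIRST(P) = {0}
FIRST(Q) = {0, 3}
FIRST(R) = {3}
FIRST(S) = {0, 3}
FOLLOW(P) = {3}
FOLLOW(Q) = {3}
FOLLOW(R) = {$, 0, 3}
FOLLOW(S) = {$, 0, 3}
Therefore, FOLLOW(Q) = {3}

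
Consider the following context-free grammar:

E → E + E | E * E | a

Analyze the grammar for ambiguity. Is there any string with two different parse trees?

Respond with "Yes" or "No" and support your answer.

Yes - the string 'a * a + a * a * a' has two distinct parse trees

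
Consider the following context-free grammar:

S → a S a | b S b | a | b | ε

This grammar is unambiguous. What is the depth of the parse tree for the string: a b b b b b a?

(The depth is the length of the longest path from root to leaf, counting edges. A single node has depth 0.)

4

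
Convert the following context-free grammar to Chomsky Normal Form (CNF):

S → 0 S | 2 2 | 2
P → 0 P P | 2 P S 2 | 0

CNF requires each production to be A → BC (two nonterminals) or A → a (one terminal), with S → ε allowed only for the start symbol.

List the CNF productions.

T0 → 0; T2 → 2; S → 2; P → 0; S → T0 S; S → T2 T2; P → T0 X0; X0 → P P; P → T2 X1; X1 → P X2; X2 → S T2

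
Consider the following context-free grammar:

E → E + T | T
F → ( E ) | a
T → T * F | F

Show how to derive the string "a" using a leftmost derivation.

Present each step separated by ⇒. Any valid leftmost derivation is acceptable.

E ⇒ T ⇒ F ⇒ a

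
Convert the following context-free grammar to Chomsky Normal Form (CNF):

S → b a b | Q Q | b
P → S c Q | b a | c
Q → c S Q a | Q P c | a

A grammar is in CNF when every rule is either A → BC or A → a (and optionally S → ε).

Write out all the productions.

TB → b; TA → a; S → b; TC → c; P → c; Q → a; S → TB X0; X0 → TA TB; S → Q Q; P → S X1; X1 → TC Q; P → TB TA; Q → TC X2; X2 → S X3; X3 → Q TA; Q → Q X4; X4 → P TC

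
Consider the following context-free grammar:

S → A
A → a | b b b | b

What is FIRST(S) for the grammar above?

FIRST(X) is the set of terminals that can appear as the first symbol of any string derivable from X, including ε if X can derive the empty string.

We compute FIRST(S) using the standard algorithm.
FIRST(A) = {a, b}
FIRST(S) = {a, b}
Therefore, FIRST(S) = {a, b}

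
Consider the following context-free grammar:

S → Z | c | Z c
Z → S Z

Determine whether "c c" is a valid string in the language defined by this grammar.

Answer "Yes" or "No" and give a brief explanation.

No - no valid derivation exists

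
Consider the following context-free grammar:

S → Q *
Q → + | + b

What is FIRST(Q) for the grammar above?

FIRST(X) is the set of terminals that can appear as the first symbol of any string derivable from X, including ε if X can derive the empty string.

We compute FIRST(Q) using the standard algorithm.
FIRST(Q) = {+}
FIRST(S) = {+}
Therefore, FIRST(Q) = {+}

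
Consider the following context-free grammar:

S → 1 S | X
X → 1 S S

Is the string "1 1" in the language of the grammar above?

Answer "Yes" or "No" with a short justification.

No - no valid derivation exists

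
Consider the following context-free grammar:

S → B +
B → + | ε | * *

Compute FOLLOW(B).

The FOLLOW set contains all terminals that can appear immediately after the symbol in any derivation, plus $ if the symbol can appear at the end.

We compute FOLLOW(B) using the standard algorithm.
FOLLOW(S) starts with {$}.
FIRST(B) = {*, +, ε}
FIRST(S) = {*, +}
FOLLOW(B) = {+}
FOLLOW(S) = {$}
Therefore, FOLLOW(B) = {+}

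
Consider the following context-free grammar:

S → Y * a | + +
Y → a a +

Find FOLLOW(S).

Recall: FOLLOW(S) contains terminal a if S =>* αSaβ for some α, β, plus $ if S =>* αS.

We compute FOLLOW(S) using the standard algorithm.
FOLLOW(S) starts with {$}.
FIRST(S) = {+, a}
FIRST(Y) = {a}
FOLLOW(S) = {$}
FOLLOW(Y) = {*}
Therefore, FOLLOW(S) = {$}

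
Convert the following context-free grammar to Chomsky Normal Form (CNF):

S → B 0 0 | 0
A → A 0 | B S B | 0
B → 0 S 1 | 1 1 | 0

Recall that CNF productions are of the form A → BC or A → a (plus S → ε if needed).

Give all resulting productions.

T0 → 0; S → 0; A → 0; T1 → 1; B → 0; S → B X0; X0 → T0 T0; A → A T0; A → B X1; X1 → S B; B → T0 X2; X2 → S T1; B → T1 T1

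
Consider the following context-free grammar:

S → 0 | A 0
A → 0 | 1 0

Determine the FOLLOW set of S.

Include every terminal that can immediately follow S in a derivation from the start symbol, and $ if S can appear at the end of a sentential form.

We compute FOLLOW(S) using the standard algorithm.
FOLLOW(S) starts with {$}.
FIRST(A) = {0, 1}
FIRST(S) = {0, 1}
FOLLOW(A) = {0}
FOLLOW(S) = {$}
Therefore, FOLLOW(S) = {$}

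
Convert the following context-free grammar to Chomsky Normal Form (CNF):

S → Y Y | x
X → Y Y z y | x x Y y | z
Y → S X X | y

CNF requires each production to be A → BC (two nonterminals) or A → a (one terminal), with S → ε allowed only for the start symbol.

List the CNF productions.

S → x; TZ → z; TY → y; TX → x; X → z; Y → y; S → Y Y; X → Y X0; X0 → Y X1; X1 → TZ TY; X → TX X2; X2 → TX X3; X3 → Y TY; Y → S X4; X4 → X X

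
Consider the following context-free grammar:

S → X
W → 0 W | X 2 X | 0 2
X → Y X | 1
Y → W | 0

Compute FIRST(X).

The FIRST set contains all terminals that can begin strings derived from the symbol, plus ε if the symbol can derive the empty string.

We compute FIRST(X) using the standard algorithm.
FIRST(S) = {0, 1}
FIRST(W) = {0, 1}
FIRST(X) = {0, 1}
FIRST(Y) = {0, 1}
Therefore, FIRST(X) = {0, 1}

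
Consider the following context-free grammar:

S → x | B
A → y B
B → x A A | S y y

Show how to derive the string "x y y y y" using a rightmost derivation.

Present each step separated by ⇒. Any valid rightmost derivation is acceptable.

S ⇒ B ⇒ S y y ⇒ B y y ⇒ S y y y y ⇒ x y y y y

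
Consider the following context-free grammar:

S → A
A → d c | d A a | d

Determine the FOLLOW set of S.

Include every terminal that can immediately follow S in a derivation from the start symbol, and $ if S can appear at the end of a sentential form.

We compute FOLLOW(S) using the standard algorithm.
FOLLOW(S) starts with {$}.
FIRST(A) = {d}
FIRST(S) = {d}
FOLLOW(A) = {$, a}
FOLLOW(S) = {$}
Therefore, FOLLOW(S) = {$}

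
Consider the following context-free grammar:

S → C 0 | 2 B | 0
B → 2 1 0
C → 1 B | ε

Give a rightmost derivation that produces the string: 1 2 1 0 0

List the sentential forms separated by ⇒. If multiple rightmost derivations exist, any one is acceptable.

S ⇒ C 0 ⇒ 1 B 0 ⇒ 1 2 1 0 0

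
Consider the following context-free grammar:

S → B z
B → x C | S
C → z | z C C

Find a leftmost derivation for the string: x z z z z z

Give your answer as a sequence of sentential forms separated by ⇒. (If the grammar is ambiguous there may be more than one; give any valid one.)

S ⇒ B z ⇒ S z ⇒ B z z ⇒ x C z z ⇒ x z C C z z ⇒ x z z C z z ⇒ x z z z z z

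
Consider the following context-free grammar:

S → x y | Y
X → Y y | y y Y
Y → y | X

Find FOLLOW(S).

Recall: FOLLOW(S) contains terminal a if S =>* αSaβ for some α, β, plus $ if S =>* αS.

We compute FOLLOW(S) using the standard algorithm.
FOLLOW(S) starts with {$}.
FIRST(S) = {x, y}
FIRST(X) = {y}
FIRST(Y) = {y}
FOLLOW(S) = {$}
FOLLOW(X) = {$, y}
FOLLOW(Y) = {$, y}
Therefore, FOLLOW(S) = {$}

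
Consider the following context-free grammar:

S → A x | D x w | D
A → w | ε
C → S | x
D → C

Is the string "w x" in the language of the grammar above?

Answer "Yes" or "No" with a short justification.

Yes - a valid derivation exists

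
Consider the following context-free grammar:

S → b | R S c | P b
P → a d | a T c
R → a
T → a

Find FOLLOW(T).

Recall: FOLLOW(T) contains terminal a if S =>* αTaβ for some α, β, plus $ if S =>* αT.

We compute FOLLOW(T) using the standard algorithm.
FOLLOW(S) starts with {$}.
FIRST(P) = {a}
FIRST(R) = {a}
FIRST(S) = {a, b}
FIRST(T) = {a}
FOLLOW(P) = {b}
FOLLOW(R) = {a, b}
FOLLOW(S) = {$, c}
FOLLOW(T) = {c}
Therefore, FOLLOW(T) = {c}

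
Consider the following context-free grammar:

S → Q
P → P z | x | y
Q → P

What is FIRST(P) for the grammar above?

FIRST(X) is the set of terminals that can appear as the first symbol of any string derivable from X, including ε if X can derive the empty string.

We compute FIRST(P) using the standard algorithm.
FIRST(P) = {x, y}
FIRST(Q) = {x, y}
FIRST(S) = {x, y}
Therefore, FIRST(P) = {x, y}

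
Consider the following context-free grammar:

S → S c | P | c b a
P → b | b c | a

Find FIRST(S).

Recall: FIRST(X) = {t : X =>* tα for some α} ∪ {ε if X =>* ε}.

We compute FIRST(S) using the standard algorithm.
FIRST(P) = {a, b}
FIRST(S) = {a, b, c}
Therefore, FIRST(S) = {a, b, c}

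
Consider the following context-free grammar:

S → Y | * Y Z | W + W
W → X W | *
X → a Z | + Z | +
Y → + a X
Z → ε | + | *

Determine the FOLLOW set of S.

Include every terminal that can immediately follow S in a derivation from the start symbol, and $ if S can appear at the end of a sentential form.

We compute FOLLOW(S) using the standard algorithm.
FOLLOW(S) starts with {$}.
FIRST(S) = {*, +, a}
FIRST(W) = {*, +, a}
FIRST(X) = {+, a}
FIRST(Y) = {+}
FIRST(Z) = {*, +, ε}
FOLLOW(S) = {$}
FOLLOW(W) = {$, +}
FOLLOW(X) = {$, *, +, a}
FOLLOW(Y) = {$, *, +}
FOLLOW(Z) = {$, *, +, a}
Therefore, FOLLOW(S) = {$}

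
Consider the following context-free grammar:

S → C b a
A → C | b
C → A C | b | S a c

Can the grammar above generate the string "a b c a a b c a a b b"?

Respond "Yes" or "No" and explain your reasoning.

No - no valid derivation exists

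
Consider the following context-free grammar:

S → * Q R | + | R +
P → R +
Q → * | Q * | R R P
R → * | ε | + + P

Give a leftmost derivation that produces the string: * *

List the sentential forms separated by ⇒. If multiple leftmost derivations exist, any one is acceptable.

S ⇒ * Q R ⇒ * * R ⇒ * *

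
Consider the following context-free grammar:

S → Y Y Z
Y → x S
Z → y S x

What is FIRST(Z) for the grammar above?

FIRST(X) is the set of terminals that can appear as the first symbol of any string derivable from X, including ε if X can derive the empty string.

We compute FIRST(Z) using the standard algorithm.
FIRST(S) = {x}
FIRST(Y) = {x}
FIRST(Z) = {y}
Therefore, FIRST(Z) = {y}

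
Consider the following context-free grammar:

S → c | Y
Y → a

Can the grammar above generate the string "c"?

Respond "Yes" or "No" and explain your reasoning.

Yes - a valid derivation exists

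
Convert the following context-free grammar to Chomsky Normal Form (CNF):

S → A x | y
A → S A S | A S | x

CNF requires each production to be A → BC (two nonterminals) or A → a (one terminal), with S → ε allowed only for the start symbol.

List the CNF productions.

TX → x; S → y; A → x; S → A TX; A → S X0; X0 → A S; A → A S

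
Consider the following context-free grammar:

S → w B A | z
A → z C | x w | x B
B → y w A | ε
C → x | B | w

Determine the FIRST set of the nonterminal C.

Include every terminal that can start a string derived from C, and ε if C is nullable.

We compute FIRST(C) using the standard algorithm.
FIRST(A) = {x, z}
FIRST(B) = {y, ε}
FIRST(C) = {w, x, y, ε}
FIRST(S) = {w, z}
Therefore, FIRST(C) = {w, x, y, ε}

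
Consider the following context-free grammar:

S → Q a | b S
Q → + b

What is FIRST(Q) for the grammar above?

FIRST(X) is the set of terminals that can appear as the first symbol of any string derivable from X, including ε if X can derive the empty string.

We compute FIRST(Q) using the standard algorithm.
FIRST(Q) = {+}
FIRST(S) = {+, b}
Therefore, FIRST(Q) = {+}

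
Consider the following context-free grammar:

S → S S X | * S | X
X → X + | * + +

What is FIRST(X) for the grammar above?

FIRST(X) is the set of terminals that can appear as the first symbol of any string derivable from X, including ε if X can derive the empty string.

We compute FIRST(X) using the standard algorithm.
FIRST(S) = {*}
FIRST(X) = {*}
Therefore, FIRST(X) = {*}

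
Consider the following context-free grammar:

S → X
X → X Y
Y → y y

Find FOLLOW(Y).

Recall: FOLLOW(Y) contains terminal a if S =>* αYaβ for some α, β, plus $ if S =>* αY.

We compute FOLLOW(Y) using the standard algorithm.
FOLLOW(S) starts with {$}.
FIRST(S) = {}
FIRST(X) = {}
FIRST(Y) = {y}
FOLLOW(S) = {$}
FOLLOW(X) = {$, y}
FOLLOW(Y) = {$, y}
Therefore, FOLLOW(Y) = {$, y}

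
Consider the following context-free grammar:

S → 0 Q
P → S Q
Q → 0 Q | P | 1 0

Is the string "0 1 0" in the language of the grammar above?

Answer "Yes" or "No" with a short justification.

Yes - a valid derivation exists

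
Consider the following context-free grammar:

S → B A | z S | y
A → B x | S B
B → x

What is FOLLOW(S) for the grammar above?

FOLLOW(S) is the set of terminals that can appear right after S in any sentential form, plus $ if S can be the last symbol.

We compute FOLLOW(S) using the standard algorithm.
FOLLOW(S) starts with {$}.
FIRST(A) = {x, y, z}
FIRST(B) = {x}
FIRST(S) = {x, y, z}
FOLLOW(A) = {$, x}
FOLLOW(B) = {$, x, y, z}
FOLLOW(S) = {$, x}
Therefore, FOLLOW(S) = {$, x}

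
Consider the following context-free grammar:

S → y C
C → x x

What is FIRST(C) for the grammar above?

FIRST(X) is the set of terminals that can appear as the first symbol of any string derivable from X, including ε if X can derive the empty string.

We compute FIRST(C) using the standard algorithm.
FIRST(C) = {x}
FIRST(S) = {y}
Therefore, FIRST(C) = {x}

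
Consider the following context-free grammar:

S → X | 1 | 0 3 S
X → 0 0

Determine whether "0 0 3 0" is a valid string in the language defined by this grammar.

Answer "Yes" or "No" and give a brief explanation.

No - no valid derivation exists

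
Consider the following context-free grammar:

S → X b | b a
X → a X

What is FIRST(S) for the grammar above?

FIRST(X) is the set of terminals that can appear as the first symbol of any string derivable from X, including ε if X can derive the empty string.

We compute FIRST(S) using the standard algorithm.
FIRST(S) = {a, b}
FIRST(X) = {a}
Therefore, FIRST(S) = {a, b}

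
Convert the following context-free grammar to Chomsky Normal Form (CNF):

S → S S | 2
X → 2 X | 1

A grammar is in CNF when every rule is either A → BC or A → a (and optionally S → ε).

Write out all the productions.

S → 2; T2 → 2; X → 1; S → S S; X → T2 X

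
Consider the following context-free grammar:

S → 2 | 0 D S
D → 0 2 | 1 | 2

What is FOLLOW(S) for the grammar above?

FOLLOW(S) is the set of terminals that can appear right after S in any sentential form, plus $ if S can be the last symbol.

We compute FOLLOW(S) using the standard algorithm.
FOLLOW(S) starts with {$}.
FIRST(D) = {0, 1, 2}
FIRST(S) = {0, 2}
FOLLOW(D) = {0, 2}
FOLLOW(S) = {$}
Therefore, FOLLOW(S) = {$}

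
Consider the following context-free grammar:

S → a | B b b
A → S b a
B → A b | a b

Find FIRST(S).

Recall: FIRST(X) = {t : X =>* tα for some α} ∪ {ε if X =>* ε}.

We compute FIRST(S) using the standard algorithm.
FIRST(A) = {a}
FIRST(B) = {a}
FIRST(S) = {a}
Therefore, FIRST(S) = {a}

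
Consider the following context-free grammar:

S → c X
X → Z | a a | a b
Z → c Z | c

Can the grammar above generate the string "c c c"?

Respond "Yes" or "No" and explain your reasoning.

Yes - a valid derivation exists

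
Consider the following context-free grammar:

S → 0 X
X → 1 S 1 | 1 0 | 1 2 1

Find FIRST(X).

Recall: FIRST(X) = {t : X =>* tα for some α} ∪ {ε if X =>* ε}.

We compute FIRST(X) using the standard algorithm.
FIRST(S) = {0}
FIRST(X) = {1}
Therefore, FIRST(X) = {1}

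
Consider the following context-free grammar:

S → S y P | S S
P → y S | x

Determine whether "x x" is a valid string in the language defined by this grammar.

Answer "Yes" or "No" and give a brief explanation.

No - no valid derivation exists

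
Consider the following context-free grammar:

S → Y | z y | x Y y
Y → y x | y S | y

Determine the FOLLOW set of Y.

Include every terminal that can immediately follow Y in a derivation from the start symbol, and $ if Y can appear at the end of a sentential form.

We compute FOLLOW(Y) using the standard algorithm.
FOLLOW(S) starts with {$}.
FIRST(S) = {x, y, z}
FIRST(Y) = {y}
FOLLOW(S) = {$, y}
FOLLOW(Y) = {$, y}
Therefore, FOLLOW(Y) = {$, y}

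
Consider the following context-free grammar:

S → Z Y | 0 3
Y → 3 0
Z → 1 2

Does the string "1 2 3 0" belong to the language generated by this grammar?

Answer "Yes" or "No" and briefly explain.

Yes - a valid derivation exists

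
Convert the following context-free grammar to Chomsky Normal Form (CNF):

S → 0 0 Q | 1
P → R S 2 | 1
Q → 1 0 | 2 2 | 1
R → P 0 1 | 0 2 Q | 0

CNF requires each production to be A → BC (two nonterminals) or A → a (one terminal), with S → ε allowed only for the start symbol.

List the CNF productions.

T0 → 0; S → 1; T2 → 2; P → 1; T1 → 1; Q → 1; R → 0; S → T0 X0; X0 → T0 Q; P → R X1; X1 → S T2; Q → T1 T0; Q → T2 T2; R → P X2; X2 → T0 T1; R → T0 X3; X3 → T2 Q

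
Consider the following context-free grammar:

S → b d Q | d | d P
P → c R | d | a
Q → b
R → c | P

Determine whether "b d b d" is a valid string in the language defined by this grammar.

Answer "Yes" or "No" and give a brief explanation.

No - no valid derivation exists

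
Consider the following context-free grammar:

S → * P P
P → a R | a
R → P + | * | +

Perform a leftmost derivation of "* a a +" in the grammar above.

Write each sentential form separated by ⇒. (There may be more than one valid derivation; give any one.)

S ⇒ * P P ⇒ * a P ⇒ * a a R ⇒ * a a +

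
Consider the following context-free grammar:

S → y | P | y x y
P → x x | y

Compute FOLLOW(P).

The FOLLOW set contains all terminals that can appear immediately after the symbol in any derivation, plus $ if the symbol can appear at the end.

We compute FOLLOW(P) using the standard algorithm.
FOLLOW(S) starts with {$}.
FIRST(P) = {x, y}
FIRST(S) = {x, y}
FOLLOW(P) = {$}
FOLLOW(S) = {$}
Therefore, FOLLOW(P) = {$}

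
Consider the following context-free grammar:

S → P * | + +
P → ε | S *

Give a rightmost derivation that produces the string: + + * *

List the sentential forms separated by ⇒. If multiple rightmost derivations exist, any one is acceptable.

S ⇒ P * ⇒ S * * ⇒ + + * *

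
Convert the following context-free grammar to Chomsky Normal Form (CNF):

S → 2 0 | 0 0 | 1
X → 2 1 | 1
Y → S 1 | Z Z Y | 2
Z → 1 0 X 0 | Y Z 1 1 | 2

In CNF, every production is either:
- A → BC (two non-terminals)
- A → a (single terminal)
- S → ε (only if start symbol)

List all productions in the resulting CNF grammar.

T2 → 2; T0 → 0; S → 1; T1 → 1; X → 1; Y → 2; Z → 2; S → T2 T0; S → T0 T0; X → T2 T1; Y → S T1; Y → Z X0; X0 → Z Y; Z → T1 X1; X1 → T0 X2; X2 → X T0; Z → Y X3; X3 → Z X4; X4 → T1 T1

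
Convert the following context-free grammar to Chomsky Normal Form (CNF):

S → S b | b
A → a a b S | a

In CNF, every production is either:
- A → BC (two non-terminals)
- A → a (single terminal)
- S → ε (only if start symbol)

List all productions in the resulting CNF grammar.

TB → b; S → b; TA → a; A → a; S → S TB; A → TA X0; X0 → TA X1; X1 → TB S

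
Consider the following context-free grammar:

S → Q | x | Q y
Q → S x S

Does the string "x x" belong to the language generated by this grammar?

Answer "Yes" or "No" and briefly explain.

No - no valid derivation exists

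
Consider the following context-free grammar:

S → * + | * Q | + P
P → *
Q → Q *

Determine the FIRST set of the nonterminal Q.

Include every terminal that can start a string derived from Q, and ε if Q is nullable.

We compute FIRST(Q) using the standard algorithm.
FIRST(P) = {*}
FIRST(Q) = {}
FIRST(S) = {*, +}
Therefore, FIRST(Q) = {}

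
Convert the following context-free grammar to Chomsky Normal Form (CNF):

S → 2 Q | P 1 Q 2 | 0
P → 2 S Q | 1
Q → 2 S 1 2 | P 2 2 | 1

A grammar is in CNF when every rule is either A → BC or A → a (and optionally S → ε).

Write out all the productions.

T2 → 2; T1 → 1; S → 0; P → 1; Q → 1; S → T2 Q; S → P X0; X0 → T1 X1; X1 → Q T2; P → T2 X2; X2 → S Q; Q → T2 X3; X3 → S X4; X4 → T1 T2; Q → P X5; X5 → T2 T2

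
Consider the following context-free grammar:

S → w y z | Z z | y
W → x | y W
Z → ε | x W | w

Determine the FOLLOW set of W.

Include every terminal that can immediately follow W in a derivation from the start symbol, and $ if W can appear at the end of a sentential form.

We compute FOLLOW(W) using the standard algorithm.
FOLLOW(S) starts with {$}.
FIRST(S) = {w, x, y, z}
FIRST(W) = {x, y}
FIRST(Z) = {w, x, ε}
FOLLOW(S) = {$}
FOLLOW(W) = {z}
FOLLOW(Z) = {z}
Therefore, FOLLOW(W) = {z}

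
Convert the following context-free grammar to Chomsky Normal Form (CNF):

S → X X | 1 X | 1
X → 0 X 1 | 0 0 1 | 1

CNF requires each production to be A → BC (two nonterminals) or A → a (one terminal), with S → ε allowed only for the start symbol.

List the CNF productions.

T1 → 1; S → 1; T0 → 0; X → 1; S → X X; S → T1 X; X → T0 X0; X0 → X T1; X → T0 X1; X1 → T0 T1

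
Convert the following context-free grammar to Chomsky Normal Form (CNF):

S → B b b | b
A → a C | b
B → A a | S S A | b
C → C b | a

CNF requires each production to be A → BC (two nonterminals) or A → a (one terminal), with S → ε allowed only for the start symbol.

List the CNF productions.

TB → b; S → b; TA → a; A → b; B → b; C → a; S → B X0; X0 → TB TB; A → TA C; B → A TA; B → S X1; X1 → S A; C → C TB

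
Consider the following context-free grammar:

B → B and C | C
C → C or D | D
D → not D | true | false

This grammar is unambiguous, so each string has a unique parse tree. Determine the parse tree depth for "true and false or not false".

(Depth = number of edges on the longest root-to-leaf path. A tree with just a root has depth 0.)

4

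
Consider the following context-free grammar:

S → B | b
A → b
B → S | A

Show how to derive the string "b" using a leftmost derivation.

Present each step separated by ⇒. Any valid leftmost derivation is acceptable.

S ⇒ B ⇒ A ⇒ b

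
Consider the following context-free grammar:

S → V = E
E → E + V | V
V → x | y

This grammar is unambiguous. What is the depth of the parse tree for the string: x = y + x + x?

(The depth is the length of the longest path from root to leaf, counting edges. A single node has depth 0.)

5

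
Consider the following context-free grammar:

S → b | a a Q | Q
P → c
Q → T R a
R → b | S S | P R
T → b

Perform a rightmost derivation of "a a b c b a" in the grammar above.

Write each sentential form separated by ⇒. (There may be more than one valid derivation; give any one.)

S ⇒ a a Q ⇒ a a T R a ⇒ a a T P R a ⇒ a a T P b a ⇒ a a T c b a ⇒ a a b c b a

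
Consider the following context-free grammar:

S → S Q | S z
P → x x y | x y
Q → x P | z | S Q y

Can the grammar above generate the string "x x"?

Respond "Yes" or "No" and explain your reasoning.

No - no valid derivation exists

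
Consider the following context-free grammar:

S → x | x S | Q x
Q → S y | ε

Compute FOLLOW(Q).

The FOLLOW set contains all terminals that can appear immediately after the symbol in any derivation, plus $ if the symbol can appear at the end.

We compute FOLLOW(Q) using the standard algorithm.
FOLLOW(S) starts with {$}.
FIRST(Q) = {x, ε}
FIRST(S) = {x}
FOLLOW(Q) = {x}
FOLLOW(S) = {$, y}
Therefore, FOLLOW(Q) = {x}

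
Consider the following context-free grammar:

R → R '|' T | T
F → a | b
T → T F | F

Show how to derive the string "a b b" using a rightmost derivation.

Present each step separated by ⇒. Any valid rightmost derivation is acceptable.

R ⇒ T ⇒ T F ⇒ T b ⇒ T F b ⇒ T b b ⇒ F b b ⇒ a b b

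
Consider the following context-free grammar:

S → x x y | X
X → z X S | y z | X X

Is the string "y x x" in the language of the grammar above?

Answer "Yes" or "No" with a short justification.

No - no valid derivation exists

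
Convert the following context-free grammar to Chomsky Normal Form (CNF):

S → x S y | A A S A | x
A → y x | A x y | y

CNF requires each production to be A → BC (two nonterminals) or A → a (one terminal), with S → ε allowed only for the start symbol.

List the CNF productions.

TX → x; TY → y; S → x; A → y; S → TX X0; X0 → S TY; S → A X1; X1 → A X2; X2 → S A; A → TY TX; A → A X3; X3 → TX TY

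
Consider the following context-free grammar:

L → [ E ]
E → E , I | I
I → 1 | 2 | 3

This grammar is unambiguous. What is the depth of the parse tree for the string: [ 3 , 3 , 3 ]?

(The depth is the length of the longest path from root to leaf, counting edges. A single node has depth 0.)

5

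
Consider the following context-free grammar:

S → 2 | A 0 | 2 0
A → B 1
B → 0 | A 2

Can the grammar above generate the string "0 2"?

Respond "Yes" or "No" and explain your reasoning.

No - no valid derivation exists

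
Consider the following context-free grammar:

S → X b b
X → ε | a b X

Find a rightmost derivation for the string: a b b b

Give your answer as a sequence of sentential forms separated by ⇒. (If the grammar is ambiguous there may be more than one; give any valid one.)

S ⇒ X b b ⇒ a b X b b ⇒ a b b b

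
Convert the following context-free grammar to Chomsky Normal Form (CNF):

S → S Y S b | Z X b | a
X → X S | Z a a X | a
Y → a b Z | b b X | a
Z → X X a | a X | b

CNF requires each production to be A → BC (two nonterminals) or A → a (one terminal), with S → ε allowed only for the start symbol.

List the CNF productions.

TB → b; S → a; TA → a; X → a; Y → a; Z → b; S → S X0; X0 → Y X1; X1 → S TB; S → Z X2; X2 → X TB; X → X S; X → Z X3; X3 → TA X4; X4 → TA X; Y → TA X5; X5 → TB Z; Y → TB X6; X6 → TB X; Z → X X7; X7 → X TA; Z → TA X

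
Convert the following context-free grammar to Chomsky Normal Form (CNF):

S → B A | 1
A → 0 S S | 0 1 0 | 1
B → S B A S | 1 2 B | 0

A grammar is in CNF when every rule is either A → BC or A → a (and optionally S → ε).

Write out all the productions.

S → 1; T0 → 0; T1 → 1; A → 1; T2 → 2; B → 0; S → B A; A → T0 X0; X0 → S S; A → T0 X1; X1 → T1 T0; B → S X2; X2 → B X3; X3 → A S; B → T1 X4; X4 → T2 B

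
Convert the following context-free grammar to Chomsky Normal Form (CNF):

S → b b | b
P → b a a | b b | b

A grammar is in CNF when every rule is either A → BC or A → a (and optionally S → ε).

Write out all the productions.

TB → b; S → b; TA → a; P → b; S → TB TB; P → TB X0; X0 → TA TA; P → TB TB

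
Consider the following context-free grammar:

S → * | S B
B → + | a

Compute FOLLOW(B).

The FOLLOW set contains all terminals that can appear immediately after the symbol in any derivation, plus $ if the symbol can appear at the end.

We compute FOLLOW(B) using the standard algorithm.
FOLLOW(S) starts with {$}.
FIRST(B) = {+, a}
FIRST(S) = {*}
FOLLOW(B) = {$, +, a}
FOLLOW(S) = {$, +, a}
Therefore, FOLLOW(B) = {$, +, a}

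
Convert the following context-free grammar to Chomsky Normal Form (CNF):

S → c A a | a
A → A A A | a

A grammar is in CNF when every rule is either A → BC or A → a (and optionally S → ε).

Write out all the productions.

TC → c; TA → a; S → a; A → a; S → TC X0; X0 → A TA; A → A X1; X1 → A A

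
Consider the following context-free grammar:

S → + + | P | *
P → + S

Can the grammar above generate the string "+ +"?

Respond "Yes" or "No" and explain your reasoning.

Yes - a valid derivation exists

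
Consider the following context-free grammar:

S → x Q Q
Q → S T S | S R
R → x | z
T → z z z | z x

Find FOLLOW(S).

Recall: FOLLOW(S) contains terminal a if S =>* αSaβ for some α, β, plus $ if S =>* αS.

We compute FOLLOW(S) using the standard algorithm.
FOLLOW(S) starts with {$}.
FIRST(Q) = {x}
FIRST(R) = {x, z}
FIRST(S) = {x}
FIRST(T) = {z}
FOLLOW(Q) = {$, x, z}
FOLLOW(R) = {$, x, z}
FOLLOW(S) = {$, x, z}
FOLLOW(T) = {x}
Therefore, FOLLOW(S) = {$, x, z}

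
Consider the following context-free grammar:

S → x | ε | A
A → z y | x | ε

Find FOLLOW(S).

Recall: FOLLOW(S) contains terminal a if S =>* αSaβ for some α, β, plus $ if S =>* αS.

We compute FOLLOW(S) using the standard algorithm.
FOLLOW(S) starts with {$}.
FIRST(A) = {x, z, ε}
FIRST(S) = {x, z, ε}
FOLLOW(A) = {$}
FOLLOW(S) = {$}
Therefore, FOLLOW(S) = {$}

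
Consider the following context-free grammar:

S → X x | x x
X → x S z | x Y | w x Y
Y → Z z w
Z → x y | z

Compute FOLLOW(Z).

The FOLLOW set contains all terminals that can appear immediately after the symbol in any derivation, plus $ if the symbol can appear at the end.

We compute FOLLOW(Z) using the standard algorithm.
FOLLOW(S) starts with {$}.
FIRST(S) = {w, x}
FIRST(X) = {w, x}
FIRST(Y) = {x, z}
FIRST(Z) = {x, z}
FOLLOW(S) = {$, z}
FOLLOW(X) = {x}
FOLLOW(Y) = {x}
FOLLOW(Z) = {z}
Therefore, FOLLOW(Z) = {z}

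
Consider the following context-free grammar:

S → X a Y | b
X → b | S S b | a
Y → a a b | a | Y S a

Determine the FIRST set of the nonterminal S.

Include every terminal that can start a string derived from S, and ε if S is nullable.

We compute FIRST(S) using the standard algorithm.
FIRST(S) = {a, b}
FIRST(X) = {a, b}
FIRST(Y) = {a}
Therefore, FIRST(S) = {a, b}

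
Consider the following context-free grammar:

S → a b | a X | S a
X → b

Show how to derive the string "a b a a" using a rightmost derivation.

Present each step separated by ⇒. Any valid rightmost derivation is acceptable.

S ⇒ S a ⇒ S a a ⇒ a b a a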